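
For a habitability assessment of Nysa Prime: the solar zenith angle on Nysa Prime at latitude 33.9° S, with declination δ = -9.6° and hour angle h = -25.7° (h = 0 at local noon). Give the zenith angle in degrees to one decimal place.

cos θ_z = sin φ sin δ + cos φ cos δ cos h = 0.093014 + 0.737431 = 0.830445.
θ_z = arccos(0.830445) = 33.9°.

θ_z = 33.9°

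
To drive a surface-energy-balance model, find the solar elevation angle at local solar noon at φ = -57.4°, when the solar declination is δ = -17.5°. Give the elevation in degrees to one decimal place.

At local noon the hour angle is zero, so the zenith angle equals |φ − δ| = |-57.4° − (-17.500°)| = 39.900°.
Elevation = 90° − 39.900° = 50.1°.

50.1°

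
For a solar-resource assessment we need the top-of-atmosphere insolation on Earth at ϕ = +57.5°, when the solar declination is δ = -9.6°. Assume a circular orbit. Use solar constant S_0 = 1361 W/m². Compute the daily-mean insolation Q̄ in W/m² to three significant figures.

Q̄ ≈ 142 W/m²

cos h₀ = −tan(+57.5°) tan(-9.600°) = 0.2655, h₀ = 1.3021 rad.
Bracket: h₀ sin ϕ sin δ + cos ϕ cos δ sin h₀ = 1.3021×0.84339×-0.16677 + 0.53730×0.98600×0.96411 = -0.183143 + 0.510764 = 0.327621.
Q̄ = (S_0/π) × [bracket] = (1361/π) × 0.327621 = 141.9 W/m².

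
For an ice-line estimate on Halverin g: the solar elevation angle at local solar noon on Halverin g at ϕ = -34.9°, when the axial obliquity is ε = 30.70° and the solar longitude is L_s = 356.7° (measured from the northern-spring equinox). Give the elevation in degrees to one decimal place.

56.8°

Solar declination: sin δ = sin ε · sin L_s = sin 30.70° × sin 356.7° = -0.02939, so δ = -1.684°.
At local noon the hour angle is zero, so the zenith angle equals |ϕ − δ| = |-34.9° − (-1.684°)| = 33.216°.
Elevation = 90° − 33.216° = 56.8°.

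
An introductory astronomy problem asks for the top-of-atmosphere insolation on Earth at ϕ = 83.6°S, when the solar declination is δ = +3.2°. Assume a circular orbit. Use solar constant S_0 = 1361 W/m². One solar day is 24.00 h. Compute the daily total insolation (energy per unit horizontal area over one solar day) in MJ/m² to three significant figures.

1.43 MJ/m²

cos h₀ = −tan(-83.6°) tan(+3.200°) = 0.4984, h₀ = 1.0490 rad.
Bracket: h₀ sin ϕ sin δ + cos ϕ cos δ sin h₀ = 1.0490×-0.99377×0.05582 + 0.11147×0.99844×0.86693 = -0.058190 + 0.096486 = 0.038296.
Q̄ = (S_0/π) × [bracket] = (1361/π) × 0.038296 = 16.591 W/m².
Daily total = Q̄ × 24.00 h × 3600 s/h = 16.591 × 24.00 × 3600 / 10⁶ = 1.433 MJ/m².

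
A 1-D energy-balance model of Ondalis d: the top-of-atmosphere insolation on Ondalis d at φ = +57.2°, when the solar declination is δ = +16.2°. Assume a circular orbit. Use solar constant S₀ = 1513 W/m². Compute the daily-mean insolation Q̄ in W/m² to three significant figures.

Q̄ ≈ 454 W/m²

cos H₀ = −tan(+57.2°) tan(+16.200°) = -0.4508, H₀ = 2.0385 rad.
Bracket: H₀ sin φ sin δ + cos φ cos δ sin H₀ = 2.0385×0.84057×0.27899 + 0.54171×0.96029×0.89262 = 0.478050 + 0.464340 = 0.942390.
Q̄ = (S₀/π) × [bracket] = (1513/π) × 0.942390 = 453.9 W/m².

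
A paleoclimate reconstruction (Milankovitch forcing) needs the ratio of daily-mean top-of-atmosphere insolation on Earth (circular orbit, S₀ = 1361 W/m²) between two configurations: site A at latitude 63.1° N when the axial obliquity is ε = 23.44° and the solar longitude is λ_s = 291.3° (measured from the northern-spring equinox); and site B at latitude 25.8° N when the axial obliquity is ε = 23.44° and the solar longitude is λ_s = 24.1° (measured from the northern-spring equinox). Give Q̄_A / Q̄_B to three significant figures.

Q̄_A / Q̄_B ≈ 0.0394

— Configuration A (φ=+63.1°):
Solar declination: sin δ = sin ε · sin λ_s = sin 23.44° × sin 291.3° = -0.37062, so δ = -21.754°.
cos H₀ = −tan(+63.1°) tan(-21.754°) = 0.7865, H₀ = 0.6656 rad.
Bracket: H₀ sin φ sin δ + cos φ cos δ sin H₀ = 0.6656×0.89180×-0.37062 + 0.45243×0.92879×0.61754 = -0.219993 + 0.259498 = 0.039505.
Q̄ = (S₀/π) × [bracket] = (1361/π) × 0.039505 = 17.114 W/m².
— Configuration B (φ=+25.8°):
Solar declination: sin δ = sin ε · sin λ_s = sin 23.44° × sin 24.1° = 0.16243, so δ = +9.348°.
cos H₀ = −tan(+25.8°) tan(+9.348°) = -0.0796, H₀ = 1.6505 rad.
Bracket: H₀ sin φ sin δ + cos φ cos δ sin H₀ = 1.6505×0.43523×0.16243 + 0.90032×0.98672×0.99683 = 0.116681 + 0.885548 = 1.002229.
Q̄ = (S₀/π) × [bracket] = (1361/π) × 1.002229 = 434.19 W/m².
Ratio Q̄_A / Q̄_B = 17.114 / 434.19 = 0.03942.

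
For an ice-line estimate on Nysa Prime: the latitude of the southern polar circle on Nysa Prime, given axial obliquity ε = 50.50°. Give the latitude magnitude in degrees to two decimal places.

The polar circle is the lowest latitude that experiences at least one full rotation of continuous darkness at the northern-summer solstice; it lies at |ϕ| = 90° − ε = 90° − 50.50° = 39.50°.

39.50°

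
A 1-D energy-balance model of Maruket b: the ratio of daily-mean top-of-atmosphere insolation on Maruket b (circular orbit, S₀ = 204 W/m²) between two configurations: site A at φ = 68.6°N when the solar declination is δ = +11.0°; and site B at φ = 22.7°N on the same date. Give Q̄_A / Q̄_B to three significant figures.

Q̄_A / Q̄_B ≈ 0.666

— Configuration A (φ=+68.6°):
cos H₀ = −tan(+68.6°) tan(+11.000°) = -0.4960, H₀ = 2.0898 rad.
Bracket: H₀ sin φ sin δ + cos φ cos δ sin H₀ = 2.0898×0.93106×0.19081 + 0.36488×0.98163×0.86832 = 0.371265 + 0.311012 = 0.682277.
Q̄ = (S₀/π) × [bracket] = (204/π) × 0.682277 = 44.304 W/m².
— Configuration B (φ=+22.7°):
cos H₀ = −tan(+22.7°) tan(+11.000°) = -0.0813, H₀ = 1.6522 rad.
Bracket: H₀ sin φ sin δ + cos φ cos δ sin H₀ = 1.6522×0.38591×0.19081 + 0.92254×0.98163×0.99669 = 0.121661 + 0.902595 = 1.024256.
Q̄ = (S₀/π) × [bracket] = (204/π) × 1.024256 = 66.510 W/m².
Ratio Q̄_A / Q̄_B = 44.304 / 66.510 = 0.6661.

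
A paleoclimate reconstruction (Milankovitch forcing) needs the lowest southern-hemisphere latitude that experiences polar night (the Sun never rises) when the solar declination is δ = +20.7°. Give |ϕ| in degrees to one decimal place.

Polar night requires cos h₀ = −tan ϕ tan δ ≥ 1, i.e. tan ϕ tan δ ≤ −1.
The boundary is |tan ϕ| · |tan δ| = 1, so |ϕ| = 90° − |δ| = 90° − 20.7° = 69.3° in the southern hemisphere.

|ϕ| = 69.3°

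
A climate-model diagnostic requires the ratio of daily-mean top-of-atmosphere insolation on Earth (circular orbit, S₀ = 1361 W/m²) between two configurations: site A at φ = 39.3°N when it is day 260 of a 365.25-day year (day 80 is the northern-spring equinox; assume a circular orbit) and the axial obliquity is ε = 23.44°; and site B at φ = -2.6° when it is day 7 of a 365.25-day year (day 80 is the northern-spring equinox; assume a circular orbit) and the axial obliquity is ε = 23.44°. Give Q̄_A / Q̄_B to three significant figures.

Q̄_A / Q̄_B ≈ 0.832

— Configuration A (φ=+39.3°):
Solar longitude: λ_s = 360° × (260 − 80)/365.25 = 177.413°.
sin δ = sin 23.44° × sin 177.413° = 0.01796, so δ = +1.029°.
cos H₀ = −tan(+39.3°) tan(+1.029°) = -0.0147, H₀ = 1.5855 rad.
Bracket: H₀ sin φ sin δ + cos φ cos δ sin H₀ = 1.5855×0.63338×0.01796 + 0.77384×0.99984×0.99989 = 0.018036 + 0.773631 = 0.791667.
Q̄ = (S₀/π) × [bracket] = (1361/π) × 0.791667 = 342.97 W/m².
— Configuration B (φ=-2.6°):
Solar longitude: λ_s = 360° × (7 − 80)/365.25 = -71.951°, i.e. -71.951° + 360° = 288.049°.
sin δ = sin 23.44° × sin 288.049° = -0.37821, so δ = -22.223°.
cos H₀ = −tan(-2.6°) tan(-22.223°) = -0.0186, H₀ = 1.5894 rad.
Bracket: H₀ sin φ sin δ + cos φ cos δ sin H₀ = 1.5894×-0.04536×-0.37821 + 0.99897×0.92572×0.99983 = 0.027267 + 0.924609 = 0.951876.
Q̄ = (S₀/π) × [bracket] = (1361/π) × 0.951876 = 412.37 W/m².
Ratio Q̄_A / Q̄_B = 342.97 / 412.37 = 0.8317.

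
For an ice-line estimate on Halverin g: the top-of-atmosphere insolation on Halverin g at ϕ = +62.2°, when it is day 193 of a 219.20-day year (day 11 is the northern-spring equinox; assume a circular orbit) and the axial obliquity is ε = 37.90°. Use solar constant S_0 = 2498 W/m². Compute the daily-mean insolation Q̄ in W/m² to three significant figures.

Q̄ ≈ 0.00 W/m²

Solar longitude: L_s = 360° × (193 − 11)/219.20 = 298.905°.
sin δ = sin 37.90° × sin 298.905° = -0.53776, so δ = -32.531°.
cos h₀ = −tan(+62.2°) tan(-32.531°) = 1.2098 ≥ 1 ⇒ polar night, h₀ = 0 and Q̄ = 0.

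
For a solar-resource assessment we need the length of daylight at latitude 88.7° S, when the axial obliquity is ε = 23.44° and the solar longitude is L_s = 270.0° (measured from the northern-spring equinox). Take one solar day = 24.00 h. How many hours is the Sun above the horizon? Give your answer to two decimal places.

Solar declination: sin δ = sin ε · sin L_s = sin 23.44° × sin 270.0° = -0.39779, so δ = -23.440°.
Sunrise equation: cos h₀ = −tan ϕ · tan δ = -19.1056 ≤ −1, so the Sun never sets (polar day) and h₀ = π.
Daylight = 2h₀/(2π) × 24.00 h = (3.1416/π) × 24.00 = 24.00 h.

24.00 h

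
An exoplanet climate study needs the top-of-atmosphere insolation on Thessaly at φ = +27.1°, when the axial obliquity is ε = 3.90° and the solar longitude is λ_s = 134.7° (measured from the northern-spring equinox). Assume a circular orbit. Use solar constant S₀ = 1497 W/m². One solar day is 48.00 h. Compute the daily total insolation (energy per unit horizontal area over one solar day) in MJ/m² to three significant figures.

76.1 MJ/m²

Solar declination: sin δ = sin ε · sin λ_s = sin 3.90° × sin 134.7° = 0.04835, so δ = +2.771°.
cos H₀ = −tan(+27.1°) tan(+2.771°) = -0.0248, H₀ = 1.5956 rad.
Bracket: H₀ sin φ sin δ + cos φ cos δ sin H₀ = 1.5956×0.45554×0.04835 + 0.89021×0.99883×0.99969 = 0.035144 + 0.888893 = 0.924037.
Q̄ = (S₀/π) × [bracket] = (1497/π) × 0.924037 = 440.31 W/m².
Daily total = Q̄ × 48.00 h × 3600 s/h = 440.31 × 48.00 × 3600 / 10⁶ = 76.09 MJ/m².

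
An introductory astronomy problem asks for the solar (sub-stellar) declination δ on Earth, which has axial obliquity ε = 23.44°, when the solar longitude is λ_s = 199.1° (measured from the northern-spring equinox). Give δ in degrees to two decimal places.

δ = -7.48°

sin δ = sin ε · sin λ_s = sin 23.44° × sin 199.1° = -0.130164.
δ = arcsin(-0.130164) = -7.48°.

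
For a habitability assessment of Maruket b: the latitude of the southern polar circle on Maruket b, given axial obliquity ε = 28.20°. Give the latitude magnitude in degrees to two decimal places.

61.80°

The polar circle is the lowest latitude that experiences at least one full rotation of continuous darkness at the northern-summer solstice; it lies at |ϕ| = 90° − ε = 90° − 28.20° = 61.80°.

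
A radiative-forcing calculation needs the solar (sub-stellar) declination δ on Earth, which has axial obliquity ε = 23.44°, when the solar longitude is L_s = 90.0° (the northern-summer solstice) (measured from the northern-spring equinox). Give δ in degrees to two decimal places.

δ = +23.44°

sin δ = sin ε · sin L_s = sin 23.44° × sin 90.0° = 0.397789.
δ = arcsin(0.397789) = +23.44°.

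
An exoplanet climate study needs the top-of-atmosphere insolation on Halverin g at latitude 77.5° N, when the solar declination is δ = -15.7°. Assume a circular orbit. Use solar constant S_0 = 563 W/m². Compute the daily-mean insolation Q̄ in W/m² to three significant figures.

Q̄ ≈ 0.00 W/m²

cos h₀ = −tan(+77.5°) tan(-15.700°) = 1.2679 ≥ 1 ⇒ polar night, h₀ = 0 and Q̄ = 0.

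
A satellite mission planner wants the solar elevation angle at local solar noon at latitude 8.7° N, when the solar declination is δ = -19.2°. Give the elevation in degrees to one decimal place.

At local noon the hour angle is zero, so the zenith angle equals |ϕ − δ| = |+8.7° − (-19.200°)| = 27.900°.
Elevation = 90° − 27.900° = 62.1°.

62.1°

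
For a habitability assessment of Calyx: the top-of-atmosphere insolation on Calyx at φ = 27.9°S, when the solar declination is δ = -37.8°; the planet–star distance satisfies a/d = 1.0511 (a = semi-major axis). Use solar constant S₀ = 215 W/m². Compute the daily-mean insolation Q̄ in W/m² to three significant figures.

cos H₀ = −tan(-27.9°) tan(-37.800°) = -0.4107, H₀ = 1.9940 rad.
Bracket: H₀ sin φ sin δ + cos φ cos δ sin H₀ = 1.9940×-0.46793×-0.61291 + 0.88377×0.79016×0.91177 = 0.571877 + 0.636707 = 1.208584.
Inverse-square distance factor (a/d)² = 1.0511² = 1.104811.
Q̄ = (S₀/π) × 1.104811 × [bracket] = (215/π) × 1.104811 × 1.208584 = 91.38 W/m².

Q̄ ≈ 91.4 W/m²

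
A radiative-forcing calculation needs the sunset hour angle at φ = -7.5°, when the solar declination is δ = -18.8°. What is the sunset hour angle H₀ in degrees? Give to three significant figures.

cos H₀ = −tan φ · tan δ = −tan(-7.5°) × tan(-18.800°) = -0.0448, so H₀ = 1.6156 rad = 92.57°.

H₀ = 92.6°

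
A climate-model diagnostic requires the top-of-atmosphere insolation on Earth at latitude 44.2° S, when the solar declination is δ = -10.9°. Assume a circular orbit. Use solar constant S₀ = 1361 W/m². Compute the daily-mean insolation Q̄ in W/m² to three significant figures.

cos H₀ = −tan(-44.2°) tan(-10.900°) = -0.1873, H₀ = 1.7592 rad.
Bracket: H₀ sin φ sin δ + cos φ cos δ sin H₀ = 1.7592×-0.69717×-0.18910 + 0.71691×0.98196×0.98231 = 0.231924 + 0.691524 = 0.923448.
Q̄ = (S₀/π) × [bracket] = (1361/π) × 0.923448 = 400.1 W/m².

Q̄ ≈ 400 W/m²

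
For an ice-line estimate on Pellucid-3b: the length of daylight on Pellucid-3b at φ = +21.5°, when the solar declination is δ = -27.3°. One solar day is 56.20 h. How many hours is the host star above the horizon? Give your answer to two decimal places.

24.44 h

cos H₀ = −tan φ · tan δ = −tan(+21.5°) × tan(-27.300°) = 0.2033, so H₀ = 1.3661 rad = 78.27°.
Daylight = 2H₀/(2π) × 56.20 h = (1.3661/π) × 56.20 = 24.44 h.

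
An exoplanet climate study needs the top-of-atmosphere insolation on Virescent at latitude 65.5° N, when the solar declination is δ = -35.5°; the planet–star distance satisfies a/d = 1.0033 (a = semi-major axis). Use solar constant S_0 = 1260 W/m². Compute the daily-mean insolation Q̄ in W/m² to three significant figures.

Q̄ ≈ 0.00 W/m²

cos h₀ = −tan(+65.5°) tan(-35.500°) = 1.5652 ≥ 1 ⇒ polar night, h₀ = 0 and Q̄ = 0.
Inverse-square distance factor (a/d)² = 1.0033² = 1.006611.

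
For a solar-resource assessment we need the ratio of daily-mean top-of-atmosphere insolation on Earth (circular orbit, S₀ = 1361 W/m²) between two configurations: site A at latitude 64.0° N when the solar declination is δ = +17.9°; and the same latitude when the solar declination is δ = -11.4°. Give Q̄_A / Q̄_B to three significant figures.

Q̄_A / Q̄_B ≈ 5.04

— Configuration A (φ=+64.0°):
cos H₀ = −tan(+64.0°) tan(+17.900°) = -0.6622, H₀ = 2.2946 rad.
Bracket: H₀ sin φ sin δ + cos φ cos δ sin H₀ = 2.2946×0.89879×0.30736 + 0.43837×0.95159×0.74930 = 0.633888 + 0.312569 = 0.946457.
Q̄ = (S₀/π) × [bracket] = (1361/π) × 0.946457 = 410.02 W/m².
— Configuration B (φ=+64.0°):
cos H₀ = −tan(+64.0°) tan(-11.400°) = 0.4134, H₀ = 1.1446 rad.
Bracket: H₀ sin φ sin δ + cos φ cos δ sin H₀ = 1.1446×0.89879×-0.19766 + 0.43837×0.98027×0.91054 = -0.203344 + 0.391278 = 0.187934.
Q̄ = (S₀/π) × [bracket] = (1361/π) × 0.187934 = 81.417 W/m².
Ratio Q̄_A / Q̄_B = 410.02 / 81.417 = 5.036.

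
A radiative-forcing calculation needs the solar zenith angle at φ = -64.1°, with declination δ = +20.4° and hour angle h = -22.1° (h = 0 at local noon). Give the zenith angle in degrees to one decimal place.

θ_z = 86.2°

cos θ_z = sin φ sin δ + cos φ cos δ cos h = -0.313561 + 0.379327 = 0.065766.
θ_z = arccos(0.065766) = 86.2°.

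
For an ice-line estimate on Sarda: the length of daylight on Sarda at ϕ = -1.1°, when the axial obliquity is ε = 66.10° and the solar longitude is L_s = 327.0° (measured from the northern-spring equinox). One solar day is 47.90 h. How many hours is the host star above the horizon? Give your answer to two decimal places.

Solar declination: sin δ = sin ε · sin L_s = sin 66.10° × sin 327.0° = -0.49794, so δ = -29.864°.
cos h₀ = −tan ϕ · tan δ = −tan(-1.1°) × tan(-29.864°) = -0.0110, so h₀ = 1.5818 rad = 90.63°.
Daylight = 2h₀/(2π) × 47.90 h = (1.5818/π) × 47.90 = 24.12 h.

24.12 h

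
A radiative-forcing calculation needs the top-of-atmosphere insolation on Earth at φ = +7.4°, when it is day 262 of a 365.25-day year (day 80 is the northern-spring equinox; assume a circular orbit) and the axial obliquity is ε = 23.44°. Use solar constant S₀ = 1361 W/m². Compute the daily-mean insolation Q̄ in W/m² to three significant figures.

Q̄ ≈ 430 W/m²

Solar longitude: λ_s = 360° × (262 − 80)/365.25 = 179.384°.
sin δ = sin 23.44° × sin 179.384° = 0.00428, so δ = +0.245°.
cos H₀ = −tan(+7.4°) tan(+0.245°) = -0.0006, H₀ = 1.5714 rad.
Bracket: H₀ sin φ sin δ + cos φ cos δ sin H₀ = 1.5714×0.12880×0.00428 + 0.99167×0.99999×1.00000 = 0.000866 + 0.991660 = 0.992526.
Q̄ = (S₀/π) × [bracket] = (1361/π) × 0.992526 = 430.0 W/m².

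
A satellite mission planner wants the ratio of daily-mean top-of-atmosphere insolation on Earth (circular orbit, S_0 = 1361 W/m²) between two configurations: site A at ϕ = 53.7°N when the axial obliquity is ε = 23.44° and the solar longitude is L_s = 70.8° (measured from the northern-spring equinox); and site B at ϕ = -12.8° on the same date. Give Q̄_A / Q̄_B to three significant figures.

Q̄_A / Q̄_B ≈ 1.43

— Configuration A (ϕ=+53.7°):
Solar declination: sin δ = sin ε · sin L_s = sin 23.44° × sin 70.8° = 0.37566, so δ = +22.065°.
cos h₀ = −tan(+53.7°) tan(+22.065°) = -0.5518, h₀ = 2.1553 rad.
Bracket: h₀ sin ϕ sin δ + cos ϕ cos δ sin h₀ = 2.1553×0.80593×0.37566 + 0.59201×0.92676×0.83396 = 0.652529 + 0.457553 = 1.110082.
Q̄ = (S_0/π) × [bracket] = (1361/π) × 1.110082 = 480.91 W/m².
— Configuration B (ϕ=-12.8°):
cos h₀ = −tan(-12.8°) tan(+22.065°) = 0.0921, h₀ = 1.4786 rad.
Bracket: h₀ sin ϕ sin δ + cos ϕ cos δ sin h₀ = 1.4786×-0.22155×0.37566 + 0.97515×0.92676×0.99575 = -0.123060 + 0.899889 = 0.776829.
Q̄ = (S_0/π) × [bracket] = (1361/π) × 0.776829 = 336.54 W/m².
Ratio Q̄_A / Q̄_B = 480.91 / 336.54 = 1.429.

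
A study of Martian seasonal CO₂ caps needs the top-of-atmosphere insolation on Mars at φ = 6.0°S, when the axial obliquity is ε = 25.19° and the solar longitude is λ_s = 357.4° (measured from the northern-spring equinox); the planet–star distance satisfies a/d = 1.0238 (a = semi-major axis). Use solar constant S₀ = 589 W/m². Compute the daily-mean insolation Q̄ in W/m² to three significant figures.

Q̄ ≈ 196 W/m²

Solar declination: sin δ = sin ε · sin λ_s = sin 25.19° × sin 357.4° = -0.01931, so δ = -1.106°.
cos H₀ = −tan(-6.0°) tan(-1.106°) = -0.0020, H₀ = 1.5728 rad.
Bracket: H₀ sin φ sin δ + cos φ cos δ sin H₀ = 1.5728×-0.10453×-0.01931 + 0.99452×0.99981×1.00000 = 0.003175 + 0.994331 = 0.997506.
Inverse-square distance factor (a/d)² = 1.0238² = 1.048166.
Q̄ = (S₀/π) × 1.048166 × [bracket] = (589/π) × 1.048166 × 0.997506 = 196.0 W/m².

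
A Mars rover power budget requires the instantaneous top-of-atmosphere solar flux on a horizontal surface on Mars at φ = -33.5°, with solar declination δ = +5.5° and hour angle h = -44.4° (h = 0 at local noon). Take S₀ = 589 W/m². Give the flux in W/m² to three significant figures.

318 W/m²

cos θ_z = sin φ sin δ + cos φ cos δ cos h = -0.052901 + 0.593046 = 0.540145.
Flux = S₀ · cos θ_z = 589 × 0.540145 = 318.1 W/m².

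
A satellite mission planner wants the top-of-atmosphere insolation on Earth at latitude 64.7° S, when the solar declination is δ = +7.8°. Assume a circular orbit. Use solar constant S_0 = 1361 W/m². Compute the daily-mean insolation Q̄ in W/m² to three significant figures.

cos h₀ = −tan(-64.7°) tan(+7.800°) = 0.2898, h₀ = 1.2768 rad.
Bracket: h₀ sin ϕ sin δ + cos ϕ cos δ sin h₀ = 1.2768×-0.90408×0.13572 + 0.42736×0.99075×0.95709 = -0.156666 + 0.405239 = 0.248573.
Q̄ = (S_0/π) × [bracket] = (1361/π) × 0.248573 = 107.7 W/m².

Q̄ ≈ 108 W/m²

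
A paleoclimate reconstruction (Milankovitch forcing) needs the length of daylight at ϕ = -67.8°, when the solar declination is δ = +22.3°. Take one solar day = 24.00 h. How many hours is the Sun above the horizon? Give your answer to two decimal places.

0.00 h

cos h₀ = −tan ϕ · tan δ = 1.0050 ≥ 1, so the Sun never rises (polar night) and h₀ = 0.
Daylight = 2h₀/(2π) × 24.00 h = (0.0000/π) × 24.00 = 0.00 h.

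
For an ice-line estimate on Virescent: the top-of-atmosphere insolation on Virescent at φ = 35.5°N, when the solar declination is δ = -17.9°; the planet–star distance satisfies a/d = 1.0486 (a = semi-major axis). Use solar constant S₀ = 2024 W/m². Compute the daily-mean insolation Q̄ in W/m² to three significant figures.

Q̄ ≈ 365 W/m²

cos H₀ = −tan(+35.5°) tan(-17.900°) = 0.2304, H₀ = 1.3383 rad.
Bracket: H₀ sin φ sin δ + cos φ cos δ sin H₀ = 1.3383×0.58070×-0.30736 + 0.81412×0.95159×0.97310 = -0.238865 + 0.753869 = 0.515004.
Inverse-square distance factor (a/d)² = 1.0486² = 1.099562.
Q̄ = (S₀/π) × 1.099562 × [bracket] = (2024/π) × 1.099562 × 0.515004 = 364.8 W/m².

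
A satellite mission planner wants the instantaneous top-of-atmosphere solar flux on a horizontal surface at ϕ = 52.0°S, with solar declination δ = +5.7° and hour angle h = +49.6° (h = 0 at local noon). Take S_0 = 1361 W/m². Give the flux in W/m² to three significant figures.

434 W/m²

cos θ_z = sin ϕ sin δ + cos ϕ cos δ cos h = -0.078265 + 0.397050 = 0.318785.
Flux = S_0 · cos θ_z = 1361 × 0.318785 = 433.9 W/m².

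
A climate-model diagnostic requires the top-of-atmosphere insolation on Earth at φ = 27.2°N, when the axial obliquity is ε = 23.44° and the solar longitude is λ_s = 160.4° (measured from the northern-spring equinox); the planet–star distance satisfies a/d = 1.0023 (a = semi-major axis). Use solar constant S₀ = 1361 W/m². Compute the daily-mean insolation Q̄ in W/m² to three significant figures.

Solar declination: sin δ = sin ε · sin λ_s = sin 23.44° × sin 160.4° = 0.13344, so δ = +7.668°.
cos H₀ = −tan(+27.2°) tan(+7.668°) = -0.0692, H₀ = 1.6400 rad.
Bracket: H₀ sin φ sin δ + cos φ cos δ sin H₀ = 1.6400×0.45710×0.13344 + 0.88942×0.99106×0.99760 = 0.100032 + 0.879353 = 0.979385.
Inverse-square distance factor (a/d)² = 1.0023² = 1.004605.
Q̄ = (S₀/π) × 1.004605 × [bracket] = (1361/π) × 1.004605 × 0.979385 = 426.2 W/m².

Q̄ ≈ 426 W/m²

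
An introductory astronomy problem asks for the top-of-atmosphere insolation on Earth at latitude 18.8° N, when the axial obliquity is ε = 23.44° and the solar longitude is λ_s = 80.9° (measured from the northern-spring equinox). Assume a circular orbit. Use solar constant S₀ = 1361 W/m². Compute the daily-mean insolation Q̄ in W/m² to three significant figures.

Q̄ ≈ 467 W/m²

Solar declination: sin δ = sin ε · sin λ_s = sin 23.44° × sin 80.9° = 0.39278, so δ = +23.128°.
cos H₀ = −tan(+18.8°) tan(+23.128°) = -0.1454, H₀ = 1.7167 rad.
Bracket: H₀ sin φ sin δ + cos φ cos δ sin H₀ = 1.7167×0.32227×0.39278 + 0.94665×0.91963×0.98937 = 0.217302 + 0.861314 = 1.078616.
Q̄ = (S₀/π) × [bracket] = (1361/π) × 1.078616 = 467.3 W/m².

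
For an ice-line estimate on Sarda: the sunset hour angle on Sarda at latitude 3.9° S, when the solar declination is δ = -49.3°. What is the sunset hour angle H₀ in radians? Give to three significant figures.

H₀ = 1.65 rad

cos H₀ = −tan φ · tan δ = −tan(-3.9°) × tan(-49.300°) = -0.0793, so H₀ = 1.6501 rad = 94.55°.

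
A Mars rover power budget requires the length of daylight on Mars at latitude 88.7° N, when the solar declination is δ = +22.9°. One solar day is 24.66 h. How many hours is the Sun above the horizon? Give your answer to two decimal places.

24.66 h

Sunrise equation: cos H₀ = −tan φ · tan δ = -18.6143 ≤ −1, so the Sun never sets (polar day) and H₀ = π.
Daylight = 2H₀/(2π) × 24.66 h = (3.1416/π) × 24.66 = 24.66 h.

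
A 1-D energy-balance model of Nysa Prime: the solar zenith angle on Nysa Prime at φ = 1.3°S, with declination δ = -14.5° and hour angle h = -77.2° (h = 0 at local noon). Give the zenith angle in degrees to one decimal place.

θ_z = 77.3°

cos θ_z = sin φ sin δ + cos φ cos δ cos h = 0.005680 + 0.214436 = 0.220116.
θ_z = arccos(0.220116) = 77.3°.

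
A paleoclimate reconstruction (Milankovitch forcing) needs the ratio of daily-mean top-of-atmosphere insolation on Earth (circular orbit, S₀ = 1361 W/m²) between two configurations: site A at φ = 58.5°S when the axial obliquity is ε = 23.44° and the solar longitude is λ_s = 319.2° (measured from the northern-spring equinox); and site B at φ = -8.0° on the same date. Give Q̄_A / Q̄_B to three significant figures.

Q̄_A / Q̄_B ≈ 0.890

— Configuration A (φ=-58.5°):
Solar declination: sin δ = sin ε · sin λ_s = sin 23.44° × sin 319.2° = -0.25992, so δ = -15.066°.
cos H₀ = −tan(-58.5°) tan(-15.066°) = -0.4393, H₀ = 2.0256 rad.
Bracket: H₀ sin φ sin δ + cos φ cos δ sin H₀ = 2.0256×-0.85264×-0.25992 + 0.52250×0.96563×0.89836 = 0.448910 + 0.453260 = 0.902170.
Q̄ = (S₀/π) × [bracket] = (1361/π) × 0.902170 = 390.84 W/m².
— Configuration B (φ=-8.0°):
cos H₀ = −tan(-8.0°) tan(-15.066°) = -0.0378, H₀ = 1.6086 rad.
Bracket: H₀ sin φ sin δ + cos φ cos δ sin H₀ = 1.6086×-0.13917×-0.25992 + 0.99027×0.96563×0.99928 = 0.058188 + 0.955546 = 1.013734.
Q̄ = (S₀/π) × [bracket] = (1361/π) × 1.013734 = 439.17 W/m².
Ratio Q̄_A / Q̄_B = 390.84 / 439.17 = 0.8900.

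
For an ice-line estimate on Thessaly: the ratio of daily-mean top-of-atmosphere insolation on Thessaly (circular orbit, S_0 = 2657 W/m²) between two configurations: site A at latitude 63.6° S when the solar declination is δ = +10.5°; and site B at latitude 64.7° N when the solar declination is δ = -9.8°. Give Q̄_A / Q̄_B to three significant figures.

Q̄_A / Q̄_B ≈ 1.02

— Configuration A (ϕ=-63.6°):
cos h₀ = −tan(-63.6°) tan(+10.500°) = 0.3734, h₀ = 1.1882 rad.
Bracket: h₀ sin ϕ sin δ + cos ϕ cos δ sin h₀ = 1.1882×-0.89571×0.18224 + 0.44464×0.98325×0.92769 = -0.193955 + 0.405579 = 0.211624.
Q̄ = (S_0/π) × [bracket] = (2657/π) × 0.211624 = 178.98 W/m².
— Configuration B (ϕ=+64.7°):
cos h₀ = −tan(+64.7°) tan(-9.800°) = 0.3654, h₀ = 1.1967 rad.
Bracket: h₀ sin ϕ sin δ + cos ϕ cos δ sin h₀ = 1.1967×0.90408×-0.17021 + 0.42736×0.98541×0.93085 = -0.184152 + 0.392004 = 0.207852.
Q̄ = (S_0/π) × [bracket] = (2657/π) × 0.207852 = 175.79 W/m².
Ratio Q̄_A / Q̄_B = 178.98 / 175.79 = 1.018.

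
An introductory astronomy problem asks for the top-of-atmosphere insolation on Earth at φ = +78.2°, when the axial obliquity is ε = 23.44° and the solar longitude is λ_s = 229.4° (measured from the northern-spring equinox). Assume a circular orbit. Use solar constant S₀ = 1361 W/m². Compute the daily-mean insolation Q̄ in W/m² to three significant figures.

Solar declination: sin δ = sin ε · sin λ_s = sin 23.44° × sin 229.4° = -0.30203, so δ = -17.580°.
cos H₀ = −tan(+78.2°) tan(-17.580°) = 1.5166 ≥ 1 ⇒ polar night, H₀ = 0 and Q̄ = 0.

Q̄ ≈ 0.00 W/m²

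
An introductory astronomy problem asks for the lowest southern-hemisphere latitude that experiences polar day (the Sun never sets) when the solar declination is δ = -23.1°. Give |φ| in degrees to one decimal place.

Polar day requires cos H₀ = −tan φ tan δ ≤ −1, i.e. tan φ tan δ ≥ 1.
The boundary is |tan φ| · |tan δ| = 1, so |φ| = 90° − |δ| = 90° − 23.1° = 66.9° in the southern hemisphere.

|φ| = 66.9°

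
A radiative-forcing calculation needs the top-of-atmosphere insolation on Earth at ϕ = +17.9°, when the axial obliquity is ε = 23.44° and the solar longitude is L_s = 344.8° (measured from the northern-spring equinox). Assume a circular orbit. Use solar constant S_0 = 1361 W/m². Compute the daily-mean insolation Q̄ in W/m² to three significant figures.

Solar declination: sin δ = sin ε · sin L_s = sin 23.44° × sin 344.8° = -0.10430, so δ = -5.987°.
cos h₀ = −tan(+17.9°) tan(-5.987°) = 0.0339, h₀ = 1.5369 rad.
Bracket: h₀ sin ϕ sin δ + cos ϕ cos δ sin h₀ = 1.5369×0.30736×-0.10430 + 0.95159×0.99455×0.99943 = -0.049269 + 0.945864 = 0.896595.
Q̄ = (S_0/π) × [bracket] = (1361/π) × 0.896595 = 388.4 W/m².

Q̄ ≈ 388 W/m²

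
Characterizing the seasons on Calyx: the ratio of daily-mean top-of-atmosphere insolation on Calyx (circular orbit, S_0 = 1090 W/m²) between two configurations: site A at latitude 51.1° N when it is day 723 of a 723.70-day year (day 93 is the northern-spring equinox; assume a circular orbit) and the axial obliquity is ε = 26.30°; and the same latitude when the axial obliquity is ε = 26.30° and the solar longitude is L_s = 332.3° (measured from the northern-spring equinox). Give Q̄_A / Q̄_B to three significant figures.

— Configuration A (ϕ=+51.1°):
Solar longitude: L_s = 360° × (723 − 93)/723.70 = 313.390°.
sin δ = sin 26.30° × sin 313.390° = -0.32198, so δ = -18.783°.
cos h₀ = −tan(+51.1°) tan(-18.783°) = 0.4215, h₀ = 1.1357 rad.
Bracket: h₀ sin ϕ sin δ + cos ϕ cos δ sin h₀ = 1.1357×0.77824×-0.32198 + 0.62796×0.94675×0.90684 = -0.284581 + 0.539136 = 0.254555.
Q̄ = (S_0/π) × [bracket] = (1090/π) × 0.254555 = 88.320 W/m².
— Configuration B (ϕ=+51.1°):
Solar declination: sin δ = sin ε · sin L_s = sin 26.30° × sin 332.3° = -0.20596, so δ = -11.886°.
cos h₀ = −tan(+51.1°) tan(-11.886°) = 0.2608, h₀ = 1.3069 rad.
Bracket: h₀ sin ϕ sin δ + cos ϕ cos δ sin h₀ = 1.3069×0.77824×-0.20596 + 0.62796×0.97856×0.96538 = -0.209478 + 0.593223 = 0.383745.
Q̄ = (S_0/π) × [bracket] = (1090/π) × 0.383745 = 133.14 W/m².
Ratio Q̄_A / Q̄_B = 88.320 / 133.14 = 0.6634.

Q̄_A / Q̄_B ≈ 0.663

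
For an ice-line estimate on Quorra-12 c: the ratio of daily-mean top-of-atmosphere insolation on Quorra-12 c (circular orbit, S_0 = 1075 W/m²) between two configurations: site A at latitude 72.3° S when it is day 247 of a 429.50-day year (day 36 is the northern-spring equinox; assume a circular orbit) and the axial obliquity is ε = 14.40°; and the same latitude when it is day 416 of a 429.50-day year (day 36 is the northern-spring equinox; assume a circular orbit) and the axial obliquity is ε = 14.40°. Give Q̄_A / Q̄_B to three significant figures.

— Configuration A (ϕ=-72.3°):
Solar longitude: L_s = 360° × (247 − 36)/429.50 = 176.857°.
sin δ = sin 14.40° × sin 176.857° = 0.01364, so δ = +0.781°.
cos h₀ = −tan(-72.3°) tan(+0.781°) = 0.0427, h₀ = 1.5281 rad.
Bracket: h₀ sin ϕ sin δ + cos ϕ cos δ sin h₀ = 1.5281×-0.95266×0.01364 + 0.30403×0.99991×0.99909 = -0.019857 + 0.303726 = 0.283869.
Q̄ = (S_0/π) × [bracket] = (1075/π) × 0.283869 = 97.135 W/m².
— Configuration B (ϕ=-72.3°):
Solar longitude: L_s = 360° × (416 − 36)/429.50 = 318.510°.
sin δ = sin 14.40° × sin 318.510° = -0.16475, so δ = -9.483°.
cos h₀ = −tan(-72.3°) tan(-9.483°) = -0.5234, h₀ = 2.1216 rad.
Bracket: h₀ sin ϕ sin δ + cos ϕ cos δ sin h₀ = 2.1216×-0.95266×-0.16475 + 0.30403×0.98633×0.85209 = 0.332987 + 0.255520 = 0.588507.
Q̄ = (S_0/π) × [bracket] = (1075/π) × 0.588507 = 201.38 W/m².
Ratio Q̄_A / Q̄_B = 97.135 / 201.38 = 0.4823.

Q̄_A / Q̄_B ≈ 0.482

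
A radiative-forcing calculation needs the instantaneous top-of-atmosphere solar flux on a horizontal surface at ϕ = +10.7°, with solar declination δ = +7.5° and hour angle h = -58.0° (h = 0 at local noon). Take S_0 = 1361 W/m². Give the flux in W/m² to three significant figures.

736 W/m²

cos θ_z = sin ϕ sin δ + cos ϕ cos δ cos h = 0.024234 + 0.516251 = 0.540485.
Flux = S_0 · cos θ_z = 1361 × 0.540485 = 735.6 W/m².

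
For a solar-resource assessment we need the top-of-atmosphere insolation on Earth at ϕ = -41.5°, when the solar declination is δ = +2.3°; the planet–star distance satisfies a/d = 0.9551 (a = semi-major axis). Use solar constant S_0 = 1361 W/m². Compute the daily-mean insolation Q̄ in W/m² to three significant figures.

cos h₀ = −tan(-41.5°) tan(+2.300°) = 0.0355, h₀ = 1.5353 rad.
Bracket: h₀ sin ϕ sin δ + cos ϕ cos δ sin h₀ = 1.5353×-0.66262×0.04013 + 0.74896×0.99919×0.99937 = -0.040825 + 0.747882 = 0.707057.
Inverse-square distance factor (a/d)² = 0.9551² = 0.912216.
Q̄ = (S_0/π) × 0.912216 × [bracket] = (1361/π) × 0.912216 × 0.707057 = 279.4 W/m².

Q̄ ≈ 279 W/m²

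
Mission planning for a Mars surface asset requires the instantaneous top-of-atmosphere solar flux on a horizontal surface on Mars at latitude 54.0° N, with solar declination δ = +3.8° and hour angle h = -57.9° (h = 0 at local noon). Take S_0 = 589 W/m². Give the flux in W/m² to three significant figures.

215 W/m²

cos θ_z = sin ϕ sin δ + cos ϕ cos δ cos h = 0.053617 + 0.311662 = 0.365279.
Flux = S_0 · cos θ_z = 589 × 0.365279 = 215.1 W/m².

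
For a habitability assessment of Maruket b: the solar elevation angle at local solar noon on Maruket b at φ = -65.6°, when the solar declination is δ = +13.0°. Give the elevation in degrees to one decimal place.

At local noon the hour angle is zero, so the zenith angle equals |φ − δ| = |-65.6° − (+13.000°)| = 78.600°.
Elevation = 90° − 78.600° = 11.4°.

11.4°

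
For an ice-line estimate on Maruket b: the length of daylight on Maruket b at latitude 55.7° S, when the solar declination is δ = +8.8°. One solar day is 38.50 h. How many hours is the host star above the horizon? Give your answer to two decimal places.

16.44 h

cos H₀ = −tan φ · tan δ = −tan(-55.7°) × tan(+8.800°) = 0.2269, so H₀ = 1.3419 rad = 76.88°.
Daylight = 2H₀/(2π) × 38.50 h = (1.3419/π) × 38.50 = 16.44 h.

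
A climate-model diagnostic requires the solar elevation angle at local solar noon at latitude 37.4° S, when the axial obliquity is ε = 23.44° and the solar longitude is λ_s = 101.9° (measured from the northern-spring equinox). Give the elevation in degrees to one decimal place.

Solar declination: sin δ = sin ε · sin λ_s = sin 23.44° × sin 101.9° = 0.38924, so δ = +22.907°.
At local noon the hour angle is zero, so the zenith angle equals |φ − δ| = |-37.4° − (+22.907°)| = 60.307°.
Elevation = 90° − 60.307° = 29.7°.

29.7°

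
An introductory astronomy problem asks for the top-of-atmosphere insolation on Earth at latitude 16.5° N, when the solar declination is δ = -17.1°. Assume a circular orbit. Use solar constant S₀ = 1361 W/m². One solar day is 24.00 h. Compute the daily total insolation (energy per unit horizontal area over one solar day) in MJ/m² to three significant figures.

29.5 MJ/m²

cos H₀ = −tan(+16.5°) tan(-17.100°) = 0.0911, H₀ = 1.4795 rad.
Bracket: H₀ sin φ sin δ + cos φ cos δ sin H₀ = 1.4795×0.28402×-0.29404 + 0.95882×0.95579×0.99584 = -0.123558 + 0.912618 = 0.789060.
Q̄ = (S₀/π) × [bracket] = (1361/π) × 0.789060 = 341.84 W/m².
Daily total = Q̄ × 24.00 h × 3600 s/h = 341.84 × 24.00 × 3600 / 10⁶ = 29.53 MJ/m².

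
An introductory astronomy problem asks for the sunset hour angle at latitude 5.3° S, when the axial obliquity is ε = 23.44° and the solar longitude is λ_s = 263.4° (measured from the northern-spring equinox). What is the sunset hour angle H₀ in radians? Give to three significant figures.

H₀ = 1.61 rad

Solar declination: sin δ = sin ε · sin λ_s = sin 23.44° × sin 263.4° = -0.39515, so δ = -23.275°.
cos H₀ = −tan φ · tan δ = −tan(-5.3°) × tan(-23.275°) = -0.0399, so H₀ = 1.6107 rad = 92.29°.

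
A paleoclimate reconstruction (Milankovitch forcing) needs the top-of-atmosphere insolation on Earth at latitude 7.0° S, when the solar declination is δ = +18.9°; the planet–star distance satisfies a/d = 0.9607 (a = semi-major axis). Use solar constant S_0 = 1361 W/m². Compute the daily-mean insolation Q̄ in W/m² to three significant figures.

cos h₀ = −tan(-7.0°) tan(+18.900°) = 0.0420, h₀ = 1.5287 rad.
Bracket: h₀ sin ϕ sin δ + cos ϕ cos δ sin h₀ = 1.5287×-0.12187×0.32392 + 0.99255×0.94609×0.99912 = -0.060347 + 0.938215 = 0.877868.
Inverse-square distance factor (a/d)² = 0.9607² = 0.922944.
Q̄ = (S_0/π) × 0.922944 × [bracket] = (1361/π) × 0.922944 × 0.877868 = 351.0 W/m².

Q̄ ≈ 351 W/m²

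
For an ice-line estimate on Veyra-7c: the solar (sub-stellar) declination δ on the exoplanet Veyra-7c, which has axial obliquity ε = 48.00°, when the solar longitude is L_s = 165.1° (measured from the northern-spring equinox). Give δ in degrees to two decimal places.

sin δ = sin ε · sin L_s = sin 48.00° × sin 165.1° = 0.191087.
δ = arcsin(0.191087) = +11.02°.

δ = +11.02°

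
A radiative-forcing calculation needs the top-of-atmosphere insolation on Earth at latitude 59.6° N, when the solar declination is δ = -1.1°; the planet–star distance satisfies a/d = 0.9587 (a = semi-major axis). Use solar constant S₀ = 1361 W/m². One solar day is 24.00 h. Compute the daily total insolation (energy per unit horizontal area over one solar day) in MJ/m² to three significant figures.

cos H₀ = −tan(+59.6°) tan(-1.100°) = 0.0327, H₀ = 1.5381 rad.
Bracket: H₀ sin φ sin δ + cos φ cos δ sin H₀ = 1.5381×0.86251×-0.01920 + 0.50603×0.99982×0.99946 = -0.025471 + 0.505666 = 0.480195.
Inverse-square distance factor (a/d)² = 0.9587² = 0.919106.
Q̄ = (S₀/π) × 0.919106 × [bracket] = (1361/π) × 0.919106 × 0.480195 = 191.20 W/m².
Daily total = Q̄ × 24.00 h × 3600 s/h = 191.20 × 24.00 × 3600 / 10⁶ = 16.52 MJ/m².

16.5 MJ/m²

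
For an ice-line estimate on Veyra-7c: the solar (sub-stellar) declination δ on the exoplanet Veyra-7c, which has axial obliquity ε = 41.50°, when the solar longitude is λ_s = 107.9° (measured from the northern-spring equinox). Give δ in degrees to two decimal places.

δ = +39.09°

sin δ = sin ε · sin λ_s = sin 41.50° × sin 107.9° = 0.630546.
δ = arcsin(0.630546) = +39.09°.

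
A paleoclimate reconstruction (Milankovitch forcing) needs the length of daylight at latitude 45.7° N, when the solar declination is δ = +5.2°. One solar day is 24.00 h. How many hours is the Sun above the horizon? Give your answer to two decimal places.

12.71 h

cos H₀ = −tan φ · tan δ = −tan(+45.7°) × tan(+5.200°) = -0.0933, so H₀ = 1.6642 rad = 95.35°.
Daylight = 2H₀/(2π) × 24.00 h = (1.6642/π) × 24.00 = 12.71 h.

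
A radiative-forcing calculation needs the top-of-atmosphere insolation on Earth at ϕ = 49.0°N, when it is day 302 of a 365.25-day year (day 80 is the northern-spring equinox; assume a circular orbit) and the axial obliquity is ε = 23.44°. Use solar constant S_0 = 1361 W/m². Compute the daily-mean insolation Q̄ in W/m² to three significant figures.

Solar longitude: L_s = 360° × (302 − 80)/365.25 = 218.809°.
sin δ = sin 23.44° × sin 218.809° = -0.24930, so δ = -14.436°.
cos h₀ = −tan(+49.0°) tan(-14.436°) = 0.2961, h₀ = 1.2701 rad.
Bracket: h₀ sin ϕ sin δ + cos ϕ cos δ sin h₀ = 1.2701×0.75471×-0.24930 + 0.65606×0.96843×0.95514 = -0.238968 + 0.606846 = 0.367878.
Q̄ = (S_0/π) × [bracket] = (1361/π) × 0.367878 = 159.4 W/m².

Q̄ ≈ 159 W/m²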